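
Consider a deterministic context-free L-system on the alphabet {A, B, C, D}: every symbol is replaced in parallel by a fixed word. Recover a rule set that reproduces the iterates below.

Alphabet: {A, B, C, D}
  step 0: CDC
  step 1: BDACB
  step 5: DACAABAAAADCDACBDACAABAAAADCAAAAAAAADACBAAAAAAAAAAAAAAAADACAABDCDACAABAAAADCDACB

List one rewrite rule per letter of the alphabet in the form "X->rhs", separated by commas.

  step 0 ⇒ step 1: CDC ⇒ B·DAC·B
    C ↦ B
    D ↦ DAC
    A ↦ AA  (constrained at step 1)
    B ↦ DC  (constrained at step 1)

A->AA, B->DC, C->B, D->DAC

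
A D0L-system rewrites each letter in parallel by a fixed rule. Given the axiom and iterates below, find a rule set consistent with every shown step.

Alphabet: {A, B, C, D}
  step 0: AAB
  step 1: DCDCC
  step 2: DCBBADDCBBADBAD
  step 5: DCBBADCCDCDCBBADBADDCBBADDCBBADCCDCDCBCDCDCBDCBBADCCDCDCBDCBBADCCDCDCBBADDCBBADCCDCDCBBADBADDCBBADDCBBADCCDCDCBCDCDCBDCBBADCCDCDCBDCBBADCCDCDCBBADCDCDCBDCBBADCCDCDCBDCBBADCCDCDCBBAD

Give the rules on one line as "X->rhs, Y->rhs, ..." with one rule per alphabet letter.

  step 1 ⇒ step 2: DCDCC ⇒ DCB·BAD·DCB·BAD·BAD
    C ↦ BAD
    D ↦ DCB
  step 0 ⇒ step 1: AAB ⇒ DC·DC·C
    A ↦ DC
  step 0 ⇒ step 1: AAB ⇒ DC·DC·C
    B ↦ C

A->DC, B->C, C->BAD, D->DCB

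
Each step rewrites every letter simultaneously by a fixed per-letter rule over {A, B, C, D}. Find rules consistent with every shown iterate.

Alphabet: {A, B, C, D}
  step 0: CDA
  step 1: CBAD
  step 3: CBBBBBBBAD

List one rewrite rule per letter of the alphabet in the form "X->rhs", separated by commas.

  step 0 ⇒ step 1: CDA ⇒ CB·A·D
    A ↦ D
    C ↦ CB
    D ↦ A
    B ↦ BB  (constrained at step 1)

A->D, B->BB, C->CB, D->A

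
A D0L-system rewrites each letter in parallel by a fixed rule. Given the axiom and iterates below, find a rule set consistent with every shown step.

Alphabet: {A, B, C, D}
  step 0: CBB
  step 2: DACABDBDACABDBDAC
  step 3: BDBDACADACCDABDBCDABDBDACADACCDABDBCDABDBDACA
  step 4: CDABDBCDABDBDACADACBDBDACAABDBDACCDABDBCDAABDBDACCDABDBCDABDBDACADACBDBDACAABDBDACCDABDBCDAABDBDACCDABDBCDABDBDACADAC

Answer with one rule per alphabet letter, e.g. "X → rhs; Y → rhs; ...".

A->DAC, B->CDA, C->A, D->BDB

  step 3 ⇒ step 4: BDBDACADACCDABDBCDABDBDACADACCDABDBCDABDBDACA ⇒ CDA·BDB·CDA·BDB·DAC·A·DAC·BDB·DAC·A·A·BDB·DAC·CDA·BDB·CDA·A·BDB·DAC·CDA·BDB·CDA·BDB·DAC·A·DAC·BDB·DAC·A·A·BDB·DAC·CDA·BDB·CDA·A·BDB·DAC·CDA·BDB·CDA·BDB·DAC·A·DAC
    A ↦ DAC
    B ↦ CDA
    C ↦ A
    D ↦ BDB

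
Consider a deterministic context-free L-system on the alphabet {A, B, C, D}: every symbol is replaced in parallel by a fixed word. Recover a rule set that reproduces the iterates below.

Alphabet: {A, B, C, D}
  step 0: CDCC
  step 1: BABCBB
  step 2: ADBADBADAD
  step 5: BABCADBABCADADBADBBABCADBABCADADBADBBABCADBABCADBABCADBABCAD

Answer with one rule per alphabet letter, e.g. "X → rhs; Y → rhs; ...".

A->B, B->AD, C->B, D->ABC

  step 1 ⇒ step 2: BABCBB ⇒ AD·B·AD·B·AD·AD
    A ↦ B
    B ↦ AD
    C ↦ B
  step 0 ⇒ step 1: CDCC ⇒ B·ABC·B·B
    D ↦ ABC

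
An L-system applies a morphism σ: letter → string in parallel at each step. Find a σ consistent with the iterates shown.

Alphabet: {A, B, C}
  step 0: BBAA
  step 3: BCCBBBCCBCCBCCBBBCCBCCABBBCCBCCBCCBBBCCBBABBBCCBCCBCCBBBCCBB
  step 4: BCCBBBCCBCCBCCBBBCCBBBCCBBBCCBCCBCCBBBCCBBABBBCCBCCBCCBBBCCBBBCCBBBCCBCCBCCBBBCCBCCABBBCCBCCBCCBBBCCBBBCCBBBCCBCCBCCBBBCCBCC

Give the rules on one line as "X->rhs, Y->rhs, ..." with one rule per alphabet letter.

A->ABB, B->BCC, C->B

  step 3 ⇒ step 4: BCCBBBCCBCCBCCBBBCCBCCABBBCCBCCBCCBBBCCBBABBBCCBCCBCCBBBCCBB ⇒ BCC·B·B·BCC·BCC·BCC·B·B·BCC·B·B·BCC·B·B·BCC·BCC·BCC·B·B·BCC·B·B·ABB·BCC·BCC·BCC·B·B·BCC·B·B·BCC·B·B·BCC·BCC·BCC·B·B·BCC·BCC·ABB·BCC·BCC·BCC·B·B·BCC·B·B·BCC·B·B·BCC·BCC·BCC·B·B·BCC·BCC
    A ↦ ABB
    B ↦ BCC
    C ↦ B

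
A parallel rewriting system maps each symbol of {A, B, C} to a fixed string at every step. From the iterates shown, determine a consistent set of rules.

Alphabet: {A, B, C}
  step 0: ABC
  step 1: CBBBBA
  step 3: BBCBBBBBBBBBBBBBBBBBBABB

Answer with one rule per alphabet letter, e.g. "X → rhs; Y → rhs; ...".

A->CB, B->BB, C->BA

  step 0 ⇒ step 1: ABC ⇒ CB·BB·BA
    A ↦ CB
    B ↦ BB
    C ↦ BA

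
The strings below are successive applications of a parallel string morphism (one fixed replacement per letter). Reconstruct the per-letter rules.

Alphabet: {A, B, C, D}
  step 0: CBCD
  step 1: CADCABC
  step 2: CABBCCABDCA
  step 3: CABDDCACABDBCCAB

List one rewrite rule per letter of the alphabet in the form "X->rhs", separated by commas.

  step 2 ⇒ step 3: CABBCCABDCA ⇒ CA·B·D·D·CA·CA·B·D·BC·CA·B
    A ↦ B
    B ↦ D
    C ↦ CA
    D ↦ BC

A->B, B->D, C->CA, D->BC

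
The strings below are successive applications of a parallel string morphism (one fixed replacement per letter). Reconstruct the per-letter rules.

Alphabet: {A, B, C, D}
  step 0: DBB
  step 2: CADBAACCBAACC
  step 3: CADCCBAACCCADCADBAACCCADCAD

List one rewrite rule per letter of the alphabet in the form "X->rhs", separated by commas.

  step 2 ⇒ step 3: CADBAACCBAACC ⇒ CAD·C·C·BAA·C·C·CAD·CAD·BAA·C·C·CAD·CAD
    A ↦ C
    B ↦ BAA
    C ↦ CAD
    D ↦ C

A->C, B->BAA, C->CAD, D->C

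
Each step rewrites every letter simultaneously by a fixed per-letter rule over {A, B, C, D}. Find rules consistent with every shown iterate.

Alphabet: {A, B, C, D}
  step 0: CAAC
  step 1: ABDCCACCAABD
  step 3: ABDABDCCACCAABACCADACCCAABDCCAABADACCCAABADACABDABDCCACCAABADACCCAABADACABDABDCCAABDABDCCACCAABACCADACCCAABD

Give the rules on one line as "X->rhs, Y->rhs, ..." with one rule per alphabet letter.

A->CCA, B->ABA, C->ABD, D->DAC

  step 0 ⇒ step 1: CAAC ⇒ ABD·CCA·CCA·ABD
    A ↦ CCA
    C ↦ ABD
    B ↦ ABA  (constrained at step 1)
    D ↦ DAC  (constrained at step 1)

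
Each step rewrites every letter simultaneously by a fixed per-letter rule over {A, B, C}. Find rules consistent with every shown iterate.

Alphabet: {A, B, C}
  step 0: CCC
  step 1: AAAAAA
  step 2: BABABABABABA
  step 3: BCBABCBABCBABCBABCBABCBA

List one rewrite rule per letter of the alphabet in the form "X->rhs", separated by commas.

  step 2 ⇒ step 3: BABABABABABA ⇒ BC·BA·BC·BA·BC·BA·BC·BA·BC·BA·BC·BA
    A ↦ BA
    B ↦ BC
  step 0 ⇒ step 1: CCC ⇒ AA·AA·AA
    C ↦ AA

A->BA, B->BC, C->AA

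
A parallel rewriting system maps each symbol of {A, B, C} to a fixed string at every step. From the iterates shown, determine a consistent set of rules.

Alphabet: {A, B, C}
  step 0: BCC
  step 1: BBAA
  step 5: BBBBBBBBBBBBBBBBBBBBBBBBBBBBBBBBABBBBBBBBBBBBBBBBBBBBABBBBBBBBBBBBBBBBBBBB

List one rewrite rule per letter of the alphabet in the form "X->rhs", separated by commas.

  step 0 ⇒ step 1: BCC ⇒ BB·A·A
    B ↦ BB
    C ↦ A
    A ↦ CBB  (constrained at step 1)

A->CBB, B->BB, C->A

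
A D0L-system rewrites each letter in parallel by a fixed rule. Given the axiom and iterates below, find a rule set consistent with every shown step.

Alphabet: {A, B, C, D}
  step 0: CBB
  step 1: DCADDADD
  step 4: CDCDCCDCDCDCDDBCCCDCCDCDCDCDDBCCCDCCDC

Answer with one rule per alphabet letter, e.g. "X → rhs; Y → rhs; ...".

A->DDB, B->ADD, C->DC, D->C

  step 0 ⇒ step 1: CBB ⇒ DC·ADD·ADD
    B ↦ ADD
    C ↦ DC
    A ↦ DDB  (constrained at step 1)
    D ↦ C  (constrained at step 1)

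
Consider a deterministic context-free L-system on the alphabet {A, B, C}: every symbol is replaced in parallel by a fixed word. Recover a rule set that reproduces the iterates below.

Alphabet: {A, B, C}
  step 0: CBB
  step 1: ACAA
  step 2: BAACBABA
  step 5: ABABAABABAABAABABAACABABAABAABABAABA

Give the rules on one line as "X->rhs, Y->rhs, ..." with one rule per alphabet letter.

  step 1 ⇒ step 2: ACAA ⇒ BA·AC·BA·BA
    A ↦ BA
    C ↦ AC
  step 0 ⇒ step 1: CBB ⇒ AC·A·A
    B ↦ A

A->BA, B->A, C->AC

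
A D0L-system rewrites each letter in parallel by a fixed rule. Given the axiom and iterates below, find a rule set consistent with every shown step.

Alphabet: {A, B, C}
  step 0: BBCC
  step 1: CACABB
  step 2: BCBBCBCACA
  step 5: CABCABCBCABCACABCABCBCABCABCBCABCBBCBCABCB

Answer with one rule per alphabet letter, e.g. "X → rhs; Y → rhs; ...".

A->CB, B->CA, C->B

  step 1 ⇒ step 2: CACABB ⇒ B·CB·B·CB·CA·CA
    A ↦ CB
    B ↦ CA
    C ↦ B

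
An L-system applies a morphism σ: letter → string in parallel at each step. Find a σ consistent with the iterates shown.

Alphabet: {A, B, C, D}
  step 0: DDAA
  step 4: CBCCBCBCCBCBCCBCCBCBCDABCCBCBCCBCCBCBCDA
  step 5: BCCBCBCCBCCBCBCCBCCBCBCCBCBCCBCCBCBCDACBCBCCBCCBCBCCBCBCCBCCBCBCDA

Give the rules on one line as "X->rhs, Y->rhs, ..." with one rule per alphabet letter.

  step 4 ⇒ step 5: CBCCBCBCCBCBCCBCCBCBCDABCCBCBCCBCCBCBCDA ⇒ BC·C·BC·BC·C·BC·C·BC·BC·C·BC·C·BC·BC·C·BC·BC·C·BC·C·BC·B·CDA·C·BC·BC·C·BC·C·BC·BC·C·BC·BC·C·BC·C·BC·B·CDA
    A ↦ CDA
    B ↦ C
    C ↦ BC
    D ↦ B

A->CDA, B->C, C->BC, D->B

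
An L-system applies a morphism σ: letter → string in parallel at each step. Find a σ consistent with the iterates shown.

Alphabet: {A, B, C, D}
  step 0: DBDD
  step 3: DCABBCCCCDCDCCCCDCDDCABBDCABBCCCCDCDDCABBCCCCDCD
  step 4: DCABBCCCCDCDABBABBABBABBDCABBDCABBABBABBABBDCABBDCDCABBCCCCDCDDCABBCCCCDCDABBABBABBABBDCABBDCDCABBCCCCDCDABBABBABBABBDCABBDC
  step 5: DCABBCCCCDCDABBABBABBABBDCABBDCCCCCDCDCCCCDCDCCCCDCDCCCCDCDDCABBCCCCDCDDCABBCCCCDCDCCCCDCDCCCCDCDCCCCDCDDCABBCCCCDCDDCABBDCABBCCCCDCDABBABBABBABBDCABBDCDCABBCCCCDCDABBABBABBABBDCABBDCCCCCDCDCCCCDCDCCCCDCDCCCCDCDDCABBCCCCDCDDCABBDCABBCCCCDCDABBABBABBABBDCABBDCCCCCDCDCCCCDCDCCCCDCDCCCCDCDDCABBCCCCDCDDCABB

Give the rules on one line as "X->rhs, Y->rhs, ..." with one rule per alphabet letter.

  step 4 ⇒ step 5: DCABBCCCCDCDABBABBABBABBDCABBDCABBABBABBABBDCABBDCDCABBCCCCDCDDCABBCCCCDCDABBABBABBABBDCABBDCDCABBCCCCDCDABBABBABBABBDCABBDC ⇒ DC·ABB·CCC·CD·CD·ABB·ABB·ABB·ABB·DC·ABB·DC·CCC·CD·CD·CCC·CD·CD·CCC·CD·CD·CCC·CD·CD·DC·ABB·CCC·CD·CD·DC·ABB·CCC·CD·CD·CCC·CD·CD·CCC·CD·CD·CCC·CD·CD·DC·ABB·CCC·CD·CD·DC·ABB·DC·ABB·CCC·CD·CD·ABB·ABB·ABB·ABB·DC·ABB·DC·DC·ABB·CCC·CD·CD·ABB·ABB·ABB·ABB·DC·ABB·DC·CCC·CD·CD·CCC·CD·CD·CCC·CD·CD·CCC·CD·CD·DC·ABB·CCC·CD·CD·DC·ABB·DC·ABB·CCC·CD·CD·ABB·ABB·ABB·ABB·DC·ABB·DC·CCC·CD·CD·CCC·CD·CD·CCC·CD·CD·CCC·CD·CD·DC·ABB·CCC·CD·CD·DC·ABB
    A ↦ CCC
    B ↦ CD
    C ↦ ABB
    D ↦ DC

A->CCC, B->CD, C->ABB, D->DC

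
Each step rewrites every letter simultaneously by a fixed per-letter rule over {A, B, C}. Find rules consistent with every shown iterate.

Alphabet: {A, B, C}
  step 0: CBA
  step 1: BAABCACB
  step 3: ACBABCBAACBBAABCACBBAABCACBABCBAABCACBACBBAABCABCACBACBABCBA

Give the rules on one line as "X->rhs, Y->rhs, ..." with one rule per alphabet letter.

  step 0 ⇒ step 1: CBA ⇒ BA·ABC·ACB
    A ↦ ACB
    B ↦ ABC
    C ↦ BA

A->ACB, B->ABC, C->BA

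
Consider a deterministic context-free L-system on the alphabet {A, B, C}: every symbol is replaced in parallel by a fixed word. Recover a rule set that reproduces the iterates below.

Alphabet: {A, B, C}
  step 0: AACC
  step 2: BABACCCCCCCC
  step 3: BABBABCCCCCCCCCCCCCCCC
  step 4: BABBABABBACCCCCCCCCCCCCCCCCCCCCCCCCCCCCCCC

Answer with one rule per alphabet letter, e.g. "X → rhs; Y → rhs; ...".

  step 3 ⇒ step 4: BABBABCCCCCCCCCCCCCCCC ⇒ BA·B·BA·BA·B·BA·CC·CC·CC·CC·CC·CC·CC·CC·CC·CC·CC·CC·CC·CC·CC·CC
    A ↦ B
    B ↦ BA
    C ↦ CC

A->B, B->BA, C->CC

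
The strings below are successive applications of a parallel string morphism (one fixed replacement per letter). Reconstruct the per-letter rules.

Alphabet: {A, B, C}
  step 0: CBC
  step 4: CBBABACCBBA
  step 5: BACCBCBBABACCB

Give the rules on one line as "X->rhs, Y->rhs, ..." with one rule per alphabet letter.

A->B, B->C, C->BA

  step 4 ⇒ step 5: CBBABACCBBA ⇒ BA·C·C·B·C·B·BA·BA·C·C·B
    A ↦ B
    B ↦ C
    C ↦ BA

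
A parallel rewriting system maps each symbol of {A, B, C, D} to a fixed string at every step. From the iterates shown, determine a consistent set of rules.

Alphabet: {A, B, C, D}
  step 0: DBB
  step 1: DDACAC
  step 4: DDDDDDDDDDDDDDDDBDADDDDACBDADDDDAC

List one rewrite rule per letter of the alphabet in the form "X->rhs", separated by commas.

A->B, B->AC, C->DA, D->DD

  step 0 ⇒ step 1: DBB ⇒ DD·AC·AC
    B ↦ AC
    D ↦ DD
    A ↦ B  (constrained at step 1)
    C ↦ DA  (constrained at step 1)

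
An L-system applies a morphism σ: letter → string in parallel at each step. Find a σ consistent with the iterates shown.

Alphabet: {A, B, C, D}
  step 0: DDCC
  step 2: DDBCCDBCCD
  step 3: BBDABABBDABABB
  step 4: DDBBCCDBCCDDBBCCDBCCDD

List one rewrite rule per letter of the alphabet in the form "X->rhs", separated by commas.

A->BCC, B->D, C->AB, D->B

  step 3 ⇒ step 4: BBDABABBDABABB ⇒ D·D·B·BCC·D·BCC·D·D·B·BCC·D·BCC·D·D
    A ↦ BCC
    B ↦ D
    D ↦ B
  step 2 ⇒ step 3: DDBCCDBCCD ⇒ B·B·D·AB·AB·B·D·AB·AB·B
    C ↦ AB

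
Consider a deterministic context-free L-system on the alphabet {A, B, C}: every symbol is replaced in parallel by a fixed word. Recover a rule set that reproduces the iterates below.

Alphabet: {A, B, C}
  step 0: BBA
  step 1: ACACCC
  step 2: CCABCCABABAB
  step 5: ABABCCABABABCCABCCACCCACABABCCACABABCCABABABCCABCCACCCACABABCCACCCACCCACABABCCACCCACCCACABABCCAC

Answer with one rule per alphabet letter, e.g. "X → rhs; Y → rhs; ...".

A->CC, B->AC, C->AB

  step 1 ⇒ step 2: ACACCC ⇒ CC·AB·CC·AB·AB·AB
    A ↦ CC
    C ↦ AB
  step 0 ⇒ step 1: BBA ⇒ AC·AC·CC
    B ↦ AC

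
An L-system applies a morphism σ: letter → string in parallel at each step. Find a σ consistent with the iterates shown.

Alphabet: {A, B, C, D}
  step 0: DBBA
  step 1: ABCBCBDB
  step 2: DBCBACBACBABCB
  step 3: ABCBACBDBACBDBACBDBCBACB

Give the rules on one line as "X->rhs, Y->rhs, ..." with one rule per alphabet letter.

A->DB, B->CB, C->A, D->AB

  step 2 ⇒ step 3: DBCBACBACBABCB ⇒ AB·CB·A·CB·DB·A·CB·DB·A·CB·DB·CB·A·CB
    A ↦ DB
    B ↦ CB
    C ↦ A
    D ↦ AB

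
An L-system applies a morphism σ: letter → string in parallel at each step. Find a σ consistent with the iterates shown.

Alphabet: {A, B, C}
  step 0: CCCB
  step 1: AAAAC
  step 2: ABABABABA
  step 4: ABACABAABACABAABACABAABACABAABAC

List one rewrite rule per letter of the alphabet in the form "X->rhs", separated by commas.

  step 1 ⇒ step 2: AAAAC ⇒ AB·AB·AB·AB·A
    A ↦ AB
    C ↦ A
  step 0 ⇒ step 1: CCCB ⇒ A·A·A·AC
    B ↦ AC

A->AB, B->AC, C->A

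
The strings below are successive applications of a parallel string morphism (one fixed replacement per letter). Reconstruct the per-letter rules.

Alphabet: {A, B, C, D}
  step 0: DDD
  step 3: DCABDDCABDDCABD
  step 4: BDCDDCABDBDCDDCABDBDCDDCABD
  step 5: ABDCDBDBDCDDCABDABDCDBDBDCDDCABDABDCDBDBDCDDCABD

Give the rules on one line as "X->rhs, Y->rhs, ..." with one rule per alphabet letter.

A->DC, B->A, C->CD, D->BD

  step 4 ⇒ step 5: BDCDDCABDBDCDDCABDBDCDDCABD ⇒ A·BD·CD·BD·BD·CD·DC·A·BD·A·BD·CD·BD·BD·CD·DC·A·BD·A·BD·CD·BD·BD·CD·DC·A·BD
    A ↦ DC
    B ↦ A
    C ↦ CD
    D ↦ BD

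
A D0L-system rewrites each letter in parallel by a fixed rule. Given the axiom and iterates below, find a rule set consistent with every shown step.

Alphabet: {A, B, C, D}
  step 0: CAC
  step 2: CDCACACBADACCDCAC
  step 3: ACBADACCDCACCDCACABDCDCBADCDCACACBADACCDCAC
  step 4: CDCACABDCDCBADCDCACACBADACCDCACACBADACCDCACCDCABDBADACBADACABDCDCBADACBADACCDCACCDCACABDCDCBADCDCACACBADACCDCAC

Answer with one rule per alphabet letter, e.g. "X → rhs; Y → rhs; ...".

  step 3 ⇒ step 4: ACBADACCDCACCDCACABDCDCBADCDCACACBADACCDCAC ⇒ CDC·AC·ABD·CDC·BAD·CDC·AC·AC·BAD·AC·CDC·AC·AC·BAD·AC·CDC·AC·CDC·ABD·BAD·AC·BAD·AC·ABD·CDC·BAD·AC·BAD·AC·CDC·AC·CDC·AC·ABD·CDC·BAD·CDC·AC·AC·BAD·AC·CDC·AC
    A ↦ CDC
    B ↦ ABD
    C ↦ AC
    D ↦ BAD

A->CDC, B->ABD, C->AC, D->BAD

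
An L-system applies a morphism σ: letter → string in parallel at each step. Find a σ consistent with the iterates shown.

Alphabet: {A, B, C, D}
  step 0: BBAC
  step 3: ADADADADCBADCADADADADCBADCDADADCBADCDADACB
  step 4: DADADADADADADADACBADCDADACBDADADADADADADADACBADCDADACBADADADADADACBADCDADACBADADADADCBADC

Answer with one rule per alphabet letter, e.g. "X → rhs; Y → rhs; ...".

  step 3 ⇒ step 4: ADADADADCBADCADADADADCBADCDADADCBADCDADACB ⇒ D·ADA·D·ADA·D·ADA·D·ADA·CB·ADC·D·ADA·CB·D·ADA·D·ADA·D·ADA·D·ADA·CB·ADC·D·ADA·CB·ADA·D·ADA·D·ADA·CB·ADC·D·ADA·CB·ADA·D·ADA·D·CB·ADC
    A ↦ D
    B ↦ ADC
    C ↦ CB
    D ↦ ADA

A->D, B->ADC, C->CB, D->ADA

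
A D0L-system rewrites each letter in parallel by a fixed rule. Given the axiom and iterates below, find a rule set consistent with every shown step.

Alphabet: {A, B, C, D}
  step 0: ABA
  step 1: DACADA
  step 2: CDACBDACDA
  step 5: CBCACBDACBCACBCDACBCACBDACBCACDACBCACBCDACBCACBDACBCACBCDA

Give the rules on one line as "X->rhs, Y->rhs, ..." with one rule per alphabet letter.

  step 1 ⇒ step 2: DACADA ⇒ C·DA·CB·DA·C·DA
    A ↦ DA
    C ↦ CB
    D ↦ C
  step 0 ⇒ step 1: ABA ⇒ DA·CA·DA
    B ↦ CA

A->DA, B->CA, C->CB, D->C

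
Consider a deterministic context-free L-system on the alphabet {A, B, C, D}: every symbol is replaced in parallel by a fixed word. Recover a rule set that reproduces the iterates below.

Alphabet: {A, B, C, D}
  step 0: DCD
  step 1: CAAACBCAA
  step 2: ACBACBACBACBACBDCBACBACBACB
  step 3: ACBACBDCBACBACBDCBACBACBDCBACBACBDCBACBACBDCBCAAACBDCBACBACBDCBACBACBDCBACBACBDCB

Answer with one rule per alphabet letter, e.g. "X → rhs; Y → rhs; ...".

A->ACB, B->DCB, C->ACB, D->CAA

  step 2 ⇒ step 3: ACBACBACBACBACBDCBACBACBACB ⇒ ACB·ACB·DCB·ACB·ACB·DCB·ACB·ACB·DCB·ACB·ACB·DCB·ACB·ACB·DCB·CAA·ACB·DCB·ACB·ACB·DCB·ACB·ACB·DCB·ACB·ACB·DCB
    A ↦ ACB
    B ↦ DCB
    C ↦ ACB
    D ↦ CAA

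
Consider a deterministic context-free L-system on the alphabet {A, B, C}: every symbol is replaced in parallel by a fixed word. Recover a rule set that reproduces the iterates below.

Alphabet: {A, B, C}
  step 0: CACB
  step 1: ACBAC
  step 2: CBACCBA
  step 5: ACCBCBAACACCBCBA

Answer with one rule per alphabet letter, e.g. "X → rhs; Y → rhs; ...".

A->CB, B->C, C->A

  step 1 ⇒ step 2: ACBAC ⇒ CB·A·C·CB·A
    A ↦ CB
    B ↦ C
    C ↦ A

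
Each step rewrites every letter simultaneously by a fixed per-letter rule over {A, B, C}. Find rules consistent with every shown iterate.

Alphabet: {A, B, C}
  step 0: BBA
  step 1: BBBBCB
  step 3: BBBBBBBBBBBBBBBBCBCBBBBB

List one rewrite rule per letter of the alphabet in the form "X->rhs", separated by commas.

A->CB, B->BB, C->AA

  step 0 ⇒ step 1: BBA ⇒ BB·BB·CB
    A ↦ CB
    B ↦ BB
    C ↦ AA  (constrained at step 1)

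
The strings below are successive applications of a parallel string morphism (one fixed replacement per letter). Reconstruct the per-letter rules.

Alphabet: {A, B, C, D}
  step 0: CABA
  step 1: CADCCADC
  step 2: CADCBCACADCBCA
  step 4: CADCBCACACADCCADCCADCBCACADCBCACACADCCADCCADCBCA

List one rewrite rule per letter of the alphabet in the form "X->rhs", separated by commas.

  step 1 ⇒ step 2: CADCCADC ⇒ CA·DC·B·CA·CA·DC·B·CA
    A ↦ DC
    C ↦ CA
    D ↦ B
  step 0 ⇒ step 1: CABA ⇒ CA·DC·CA·DC
    B ↦ CA

A->DC, B->CA, C->CA, D->B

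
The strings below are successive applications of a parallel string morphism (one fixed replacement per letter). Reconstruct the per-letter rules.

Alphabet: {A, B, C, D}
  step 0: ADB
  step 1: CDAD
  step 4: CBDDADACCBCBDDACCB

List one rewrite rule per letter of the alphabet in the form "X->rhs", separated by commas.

  step 0 ⇒ step 1: ADB ⇒ C·DA·D
    A ↦ C
    B ↦ D
    D ↦ DA
    C ↦ CB  (constrained at step 1)

A->C, B->D, C->CB, D->DA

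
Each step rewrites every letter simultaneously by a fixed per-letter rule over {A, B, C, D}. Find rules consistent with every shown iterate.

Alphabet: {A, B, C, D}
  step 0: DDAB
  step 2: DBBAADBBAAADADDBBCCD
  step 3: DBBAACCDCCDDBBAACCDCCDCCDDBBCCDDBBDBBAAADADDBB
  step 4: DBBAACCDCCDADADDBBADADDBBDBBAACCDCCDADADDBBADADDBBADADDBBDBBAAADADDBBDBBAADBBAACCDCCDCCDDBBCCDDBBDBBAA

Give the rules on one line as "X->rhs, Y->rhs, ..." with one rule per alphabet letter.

A->CCD, B->A, C->AD, D->DBB

  step 3 ⇒ step 4: DBBAACCDCCDDBBAACCDCCDCCDDBBCCDDBBDBBAAADADDBB ⇒ DBB·A·A·CCD·CCD·AD·AD·DBB·AD·AD·DBB·DBB·A·A·CCD·CCD·AD·AD·DBB·AD·AD·DBB·AD·AD·DBB·DBB·A·A·AD·AD·DBB·DBB·A·A·DBB·A·A·CCD·CCD·CCD·DBB·CCD·DBB·DBB·A·A
    A ↦ CCD
    B ↦ A
    C ↦ AD
    D ↦ DBB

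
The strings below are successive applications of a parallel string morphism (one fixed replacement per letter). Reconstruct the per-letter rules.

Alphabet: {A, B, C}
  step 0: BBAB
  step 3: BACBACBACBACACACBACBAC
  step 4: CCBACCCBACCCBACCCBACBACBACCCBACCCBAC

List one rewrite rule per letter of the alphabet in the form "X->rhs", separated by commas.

  step 3 ⇒ step 4: BACBACBACBACACACBACBAC ⇒ CC·B·AC·CC·B·AC·CC·B·AC·CC·B·AC·B·AC·B·AC·CC·B·AC·CC·B·AC
    A ↦ B
    B ↦ CC
    C ↦ AC

A->B, B->CC, C->AC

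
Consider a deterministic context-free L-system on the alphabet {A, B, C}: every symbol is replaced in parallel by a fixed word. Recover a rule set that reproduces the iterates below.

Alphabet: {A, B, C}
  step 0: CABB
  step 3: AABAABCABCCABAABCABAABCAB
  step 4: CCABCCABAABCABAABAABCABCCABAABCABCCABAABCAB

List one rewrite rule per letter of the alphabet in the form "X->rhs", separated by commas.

A->C, B->AB, C->AAB

  step 3 ⇒ step 4: AABAABCABCCABAABCABAABCAB ⇒ C·C·AB·C·C·AB·AAB·C·AB·AAB·AAB·C·AB·C·C·AB·AAB·C·AB·C·C·AB·AAB·C·AB
    A ↦ C
    B ↦ AB
    C ↦ AAB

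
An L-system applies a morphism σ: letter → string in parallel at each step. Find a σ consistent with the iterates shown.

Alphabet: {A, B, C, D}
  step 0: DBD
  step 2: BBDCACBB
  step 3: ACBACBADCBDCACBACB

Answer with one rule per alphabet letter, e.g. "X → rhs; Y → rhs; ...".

  step 2 ⇒ step 3: BBDCACBB ⇒ ACB·ACB·A·DC·B·DC·ACB·ACB
    A ↦ B
    B ↦ ACB
    C ↦ DC
    D ↦ A

A->B, B->ACB, C->DC, D->A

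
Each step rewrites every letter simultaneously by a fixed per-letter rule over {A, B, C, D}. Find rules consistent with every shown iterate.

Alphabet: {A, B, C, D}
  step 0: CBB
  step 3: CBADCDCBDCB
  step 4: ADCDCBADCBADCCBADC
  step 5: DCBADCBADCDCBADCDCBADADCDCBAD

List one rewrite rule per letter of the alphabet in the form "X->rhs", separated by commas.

  step 4 ⇒ step 5: ADCDCBADCBADCCBADC ⇒ D·CB·AD·CB·AD·C·D·CB·AD·C·D·CB·AD·AD·C·D·CB·AD
    A ↦ D
    B ↦ C
    C ↦ AD
    D ↦ CB

A->D, B->C, C->AD, D->CB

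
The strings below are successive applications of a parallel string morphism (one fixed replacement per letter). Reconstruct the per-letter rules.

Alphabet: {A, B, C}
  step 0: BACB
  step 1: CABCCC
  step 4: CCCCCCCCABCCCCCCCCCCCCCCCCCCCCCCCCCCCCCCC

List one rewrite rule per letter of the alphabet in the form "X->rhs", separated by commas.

A->AB, B->C, C->CC

  step 0 ⇒ step 1: BACB ⇒ C·AB·CC·C
    A ↦ AB
    B ↦ C
    C ↦ CC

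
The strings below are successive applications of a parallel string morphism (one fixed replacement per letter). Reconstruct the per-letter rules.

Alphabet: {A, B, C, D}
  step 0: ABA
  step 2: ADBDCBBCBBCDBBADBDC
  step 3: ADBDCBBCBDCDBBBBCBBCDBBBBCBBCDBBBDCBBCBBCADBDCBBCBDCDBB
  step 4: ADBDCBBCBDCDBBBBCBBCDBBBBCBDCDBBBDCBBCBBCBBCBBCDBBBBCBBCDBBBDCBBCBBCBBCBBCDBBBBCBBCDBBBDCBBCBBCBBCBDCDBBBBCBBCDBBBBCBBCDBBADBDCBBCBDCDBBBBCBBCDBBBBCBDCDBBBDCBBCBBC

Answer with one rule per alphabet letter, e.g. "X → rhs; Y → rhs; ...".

A->AD, B->BBC, C->DBB, D->BDC

  step 3 ⇒ step 4: ADBDCBBCBDCDBBBBCBBCDBBBBCBBCDBBBDCBBCBBCADBDCBBCBDCDBB ⇒ AD·BDC·BBC·BDC·DBB·BBC·BBC·DBB·BBC·BDC·DBB·BDC·BBC·BBC·BBC·BBC·DBB·BBC·BBC·DBB·BDC·BBC·BBC·BBC·BBC·DBB·BBC·BBC·DBB·BDC·BBC·BBC·BBC·BDC·DBB·BBC·BBC·DBB·BBC·BBC·DBB·AD·BDC·BBC·BDC·DBB·BBC·BBC·DBB·BBC·BDC·DBB·BDC·BBC·BBC
    A ↦ AD
    B ↦ BBC
    C ↦ DBB
    D ↦ BDC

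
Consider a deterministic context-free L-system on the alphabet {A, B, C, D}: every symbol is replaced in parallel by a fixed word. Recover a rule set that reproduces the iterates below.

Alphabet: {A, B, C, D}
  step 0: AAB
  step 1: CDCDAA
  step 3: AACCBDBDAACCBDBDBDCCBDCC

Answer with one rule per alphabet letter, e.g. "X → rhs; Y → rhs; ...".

A->CD, B->AA, C->BD, D->CC

  step 0 ⇒ step 1: AAB ⇒ CD·CD·AA
    A ↦ CD
    B ↦ AA
    C ↦ BD  (constrained at step 1)
    D ↦ CC  (constrained at step 1)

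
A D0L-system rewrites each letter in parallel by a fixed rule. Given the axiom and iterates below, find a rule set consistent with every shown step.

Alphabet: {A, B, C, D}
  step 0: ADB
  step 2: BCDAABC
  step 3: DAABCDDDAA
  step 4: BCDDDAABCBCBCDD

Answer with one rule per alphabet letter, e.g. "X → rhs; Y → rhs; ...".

A->D, B->D, C->AA, D->BC

  step 3 ⇒ step 4: DAABCDDDAA ⇒ BC·D·D·D·AA·BC·BC·BC·D·D
    A ↦ D
    B ↦ D
    C ↦ AA
    D ↦ BC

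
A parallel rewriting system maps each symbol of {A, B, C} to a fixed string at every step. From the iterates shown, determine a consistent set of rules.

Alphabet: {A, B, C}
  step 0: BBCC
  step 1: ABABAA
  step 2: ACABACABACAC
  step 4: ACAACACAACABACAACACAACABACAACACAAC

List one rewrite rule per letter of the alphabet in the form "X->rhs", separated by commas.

A->AC, B->AB, C->A

  step 1 ⇒ step 2: ABABAA ⇒ AC·AB·AC·AB·AC·AC
    A ↦ AC
    B ↦ AB
  step 0 ⇒ step 1: BBCC ⇒ AB·AB·A·A
    C ↦ A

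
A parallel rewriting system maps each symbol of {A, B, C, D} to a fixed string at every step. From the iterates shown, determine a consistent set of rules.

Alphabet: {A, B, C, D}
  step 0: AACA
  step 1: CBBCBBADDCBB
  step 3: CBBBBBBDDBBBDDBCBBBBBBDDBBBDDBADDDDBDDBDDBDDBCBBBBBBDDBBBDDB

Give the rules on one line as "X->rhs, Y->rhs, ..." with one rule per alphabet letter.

  step 0 ⇒ step 1: AACA ⇒ CBB·CBB·ADD·CBB
    A ↦ CBB
    C ↦ ADD
    B ↦ DDB  (constrained at step 1)
    D ↦ B  (constrained at step 1)

A->CBB, B->DDB, C->ADD, D->B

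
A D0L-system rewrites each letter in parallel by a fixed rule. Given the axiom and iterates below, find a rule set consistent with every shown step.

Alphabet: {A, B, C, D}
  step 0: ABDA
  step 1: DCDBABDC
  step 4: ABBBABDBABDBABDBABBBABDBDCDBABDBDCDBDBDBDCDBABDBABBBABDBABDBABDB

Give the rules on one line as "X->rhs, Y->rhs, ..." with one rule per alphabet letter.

A->DC, B->DB, C->BB, D->AB

  step 0 ⇒ step 1: ABDA ⇒ DC·DB·AB·DC
    A ↦ DC
    B ↦ DB
    D ↦ AB
    C ↦ BB  (constrained at step 1)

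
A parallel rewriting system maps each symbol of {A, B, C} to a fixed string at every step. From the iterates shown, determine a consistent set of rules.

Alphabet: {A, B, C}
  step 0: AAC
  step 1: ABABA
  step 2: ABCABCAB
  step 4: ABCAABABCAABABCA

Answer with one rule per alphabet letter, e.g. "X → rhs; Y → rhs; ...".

  step 1 ⇒ step 2: ABABA ⇒ AB·C·AB·C·AB
    A ↦ AB
    B ↦ C
  step 0 ⇒ step 1: AAC ⇒ AB·AB·A
    C ↦ A

A->AB, B->C, C->A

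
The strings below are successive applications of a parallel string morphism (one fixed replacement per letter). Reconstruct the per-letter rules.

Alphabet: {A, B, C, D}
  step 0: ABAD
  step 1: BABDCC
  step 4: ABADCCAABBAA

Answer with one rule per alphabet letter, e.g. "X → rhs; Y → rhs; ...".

A->B, B->A, C->A, D->DCC

  step 0 ⇒ step 1: ABAD ⇒ B·A·B·DCC
    A ↦ B
    B ↦ A
    D ↦ DCC
    C ↦ A  (constrained at step 1)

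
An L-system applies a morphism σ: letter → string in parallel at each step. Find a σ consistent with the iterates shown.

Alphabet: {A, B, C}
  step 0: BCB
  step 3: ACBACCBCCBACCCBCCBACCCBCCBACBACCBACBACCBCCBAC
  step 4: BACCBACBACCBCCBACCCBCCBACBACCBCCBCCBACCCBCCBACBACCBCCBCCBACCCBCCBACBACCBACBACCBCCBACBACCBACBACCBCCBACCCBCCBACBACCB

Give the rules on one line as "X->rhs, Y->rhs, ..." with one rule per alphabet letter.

A->BA, B->AC, C->CCB

  step 3 ⇒ step 4: ACBACCBCCBACCCBCCBACCCBCCBACBACCBACBACCBCCBAC ⇒ BA·CCB·AC·BA·CCB·CCB·AC·CCB·CCB·AC·BA·CCB·CCB·CCB·AC·CCB·CCB·AC·BA·CCB·CCB·CCB·AC·CCB·CCB·AC·BA·CCB·AC·BA·CCB·CCB·AC·BA·CCB·AC·BA·CCB·CCB·AC·CCB·CCB·AC·BA·CCB
    A ↦ BA
    B ↦ AC
    C ↦ CCB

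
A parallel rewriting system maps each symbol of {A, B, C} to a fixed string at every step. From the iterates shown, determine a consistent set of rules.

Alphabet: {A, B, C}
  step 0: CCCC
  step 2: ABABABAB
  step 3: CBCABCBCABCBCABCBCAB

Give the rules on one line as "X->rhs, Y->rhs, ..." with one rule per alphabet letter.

A->CBC, B->AB, C->B

  step 2 ⇒ step 3: ABABABAB ⇒ CBC·AB·CBC·AB·CBC·AB·CBC·AB
    A ↦ CBC
    B ↦ AB
    C ↦ B  (constrained at step 0)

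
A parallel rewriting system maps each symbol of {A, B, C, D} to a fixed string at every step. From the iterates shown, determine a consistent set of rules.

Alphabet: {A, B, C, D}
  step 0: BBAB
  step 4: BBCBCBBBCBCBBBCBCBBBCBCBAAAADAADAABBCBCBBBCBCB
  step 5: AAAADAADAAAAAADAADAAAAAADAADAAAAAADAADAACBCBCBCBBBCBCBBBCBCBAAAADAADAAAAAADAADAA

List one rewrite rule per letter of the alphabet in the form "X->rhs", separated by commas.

  step 4 ⇒ step 5: BBCBCBBBCBCBBBCBCBBBCBCBAAAADAADAABBCBCBBBCBCB ⇒ AA·AA·D·AA·D·AA·AA·AA·D·AA·D·AA·AA·AA·D·AA·D·AA·AA·AA·D·AA·D·AA·CB·CB·CB·CB·BB·CB·CB·BB·CB·CB·AA·AA·D·AA·D·AA·AA·AA·D·AA·D·AA
    A ↦ CB
    B ↦ AA
    C ↦ D
    D ↦ BB

A->CB, B->AA, C->D, D->BB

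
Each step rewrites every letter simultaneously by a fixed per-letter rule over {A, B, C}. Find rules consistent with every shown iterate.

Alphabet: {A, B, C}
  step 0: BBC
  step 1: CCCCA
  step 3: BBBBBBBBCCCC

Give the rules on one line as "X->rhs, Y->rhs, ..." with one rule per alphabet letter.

  step 0 ⇒ step 1: BBC ⇒ CC·CC·A
    B ↦ CC
    C ↦ A
    A ↦ BB  (constrained at step 1)

A->BB, B->CC, C->A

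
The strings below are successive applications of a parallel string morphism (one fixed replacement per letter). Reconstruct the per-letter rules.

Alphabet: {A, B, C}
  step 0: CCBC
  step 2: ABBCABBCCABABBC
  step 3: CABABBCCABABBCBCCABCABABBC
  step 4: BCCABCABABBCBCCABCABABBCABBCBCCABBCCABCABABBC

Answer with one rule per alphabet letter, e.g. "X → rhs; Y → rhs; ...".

A->C, B->AB, C->BC

  step 3 ⇒ step 4: CABABBCCABABBCBCCABCABABBC ⇒ BC·C·AB·C·AB·AB·BC·BC·C·AB·C·AB·AB·BC·AB·BC·BC·C·AB·BC·C·AB·C·AB·AB·BC
    A ↦ C
    B ↦ AB
    C ↦ BC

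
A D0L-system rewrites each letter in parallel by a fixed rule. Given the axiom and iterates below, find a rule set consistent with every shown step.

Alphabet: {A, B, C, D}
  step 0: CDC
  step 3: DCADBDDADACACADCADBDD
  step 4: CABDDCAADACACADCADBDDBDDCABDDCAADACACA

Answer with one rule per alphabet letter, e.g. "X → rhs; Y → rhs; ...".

A->D, B->ADA, C->BD, D->CA

  step 3 ⇒ step 4: DCADBDDADACACADCADBDD ⇒ CA·BD·D·CA·ADA·CA·CA·D·CA·D·BD·D·BD·D·CA·BD·D·CA·ADA·CA·CA
    A ↦ D
    B ↦ ADA
    C ↦ BD
    D ↦ CA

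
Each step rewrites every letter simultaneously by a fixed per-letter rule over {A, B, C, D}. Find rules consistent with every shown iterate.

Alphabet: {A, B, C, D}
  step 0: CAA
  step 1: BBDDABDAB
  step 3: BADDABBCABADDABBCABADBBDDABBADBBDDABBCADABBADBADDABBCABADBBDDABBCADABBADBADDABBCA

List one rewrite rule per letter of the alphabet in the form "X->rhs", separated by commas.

A->DAB, B->BAD, C->BBD, D->BCA

  step 0 ⇒ step 1: CAA ⇒ BBD·DAB·DAB
    A ↦ DAB
    C ↦ BBD
    B ↦ BAD  (constrained at step 1)
    D ↦ BCA  (constrained at step 1)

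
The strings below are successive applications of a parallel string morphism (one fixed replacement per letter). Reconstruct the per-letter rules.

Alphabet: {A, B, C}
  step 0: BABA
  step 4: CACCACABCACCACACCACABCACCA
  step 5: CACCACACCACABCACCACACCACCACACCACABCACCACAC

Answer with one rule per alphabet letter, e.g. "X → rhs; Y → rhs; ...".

A->C, B->AB, C->CA

  step 4 ⇒ step 5: CACCACABCACCACACCACABCACCA ⇒ CA·C·CA·CA·C·CA·C·AB·CA·C·CA·CA·C·CA·C·CA·CA·C·CA·C·AB·CA·C·CA·CA·C
    A ↦ C
    B ↦ AB
    C ↦ CA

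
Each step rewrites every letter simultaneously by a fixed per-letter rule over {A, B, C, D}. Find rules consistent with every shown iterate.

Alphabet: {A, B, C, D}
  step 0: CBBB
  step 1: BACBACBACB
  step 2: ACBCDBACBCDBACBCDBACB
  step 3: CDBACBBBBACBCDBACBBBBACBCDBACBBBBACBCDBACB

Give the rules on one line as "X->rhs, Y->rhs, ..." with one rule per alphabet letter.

A->CD, B->ACB, C->B, D->BB

  step 2 ⇒ step 3: ACBCDBACBCDBACBCDBACB ⇒ CD·B·ACB·B·BB·ACB·CD·B·ACB·B·BB·ACB·CD·B·ACB·B·BB·ACB·CD·B·ACB
    A ↦ CD
    B ↦ ACB
    C ↦ B
    D ↦ BB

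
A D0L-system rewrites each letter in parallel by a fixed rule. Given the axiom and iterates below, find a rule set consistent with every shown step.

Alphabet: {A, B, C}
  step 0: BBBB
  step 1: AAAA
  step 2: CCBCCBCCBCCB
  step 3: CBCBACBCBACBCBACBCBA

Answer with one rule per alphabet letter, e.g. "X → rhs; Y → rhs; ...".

  step 2 ⇒ step 3: CCBCCBCCBCCB ⇒ CB·CB·A·CB·CB·A·CB·CB·A·CB·CB·A
    B ↦ A
    C ↦ CB
  step 1 ⇒ step 2: AAAA ⇒ CCB·CCB·CCB·CCB
    A ↦ CCB

A->CCB, B->A, C->CB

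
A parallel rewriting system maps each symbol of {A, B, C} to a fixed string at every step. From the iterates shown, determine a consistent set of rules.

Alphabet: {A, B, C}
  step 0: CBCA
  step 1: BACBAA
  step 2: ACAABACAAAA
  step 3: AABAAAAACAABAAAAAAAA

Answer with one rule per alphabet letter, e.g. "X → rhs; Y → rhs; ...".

  step 2 ⇒ step 3: ACAABACAAAA ⇒ AA·B·AA·AA·AC·AA·B·AA·AA·AA·AA
    A ↦ AA
    B ↦ AC
    C ↦ B

A->AA, B->AC, C->B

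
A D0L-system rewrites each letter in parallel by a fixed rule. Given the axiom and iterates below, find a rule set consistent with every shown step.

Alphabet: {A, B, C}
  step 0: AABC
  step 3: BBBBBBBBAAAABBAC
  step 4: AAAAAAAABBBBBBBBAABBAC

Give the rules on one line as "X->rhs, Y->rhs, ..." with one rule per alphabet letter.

  step 3 ⇒ step 4: BBBBBBBBAAAABBAC ⇒ A·A·A·A·A·A·A·A·BB·BB·BB·BB·A·A·BB·AC
    A ↦ BB
    B ↦ A
    C ↦ AC

A->BB, B->A, C->AC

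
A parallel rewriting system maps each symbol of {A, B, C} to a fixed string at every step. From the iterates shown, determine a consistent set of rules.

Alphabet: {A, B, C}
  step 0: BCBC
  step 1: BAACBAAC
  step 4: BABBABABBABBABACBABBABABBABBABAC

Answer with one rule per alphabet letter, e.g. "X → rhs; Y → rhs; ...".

A->B, B->BA, C->AC

  step 0 ⇒ step 1: BCBC ⇒ BA·AC·BA·AC
    B ↦ BA
    C ↦ AC
    A ↦ B  (constrained at step 1)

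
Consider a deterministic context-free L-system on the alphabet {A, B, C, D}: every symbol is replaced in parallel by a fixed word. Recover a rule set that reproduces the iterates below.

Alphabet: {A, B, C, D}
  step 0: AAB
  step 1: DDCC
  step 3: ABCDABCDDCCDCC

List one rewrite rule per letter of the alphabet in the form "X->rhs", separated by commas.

A->D, B->CC, C->AB, D->CD

  step 0 ⇒ step 1: AAB ⇒ D·D·CC
    A ↦ D
    B ↦ CC
    C ↦ AB  (constrained at step 1)
    D ↦ CD  (constrained at step 1)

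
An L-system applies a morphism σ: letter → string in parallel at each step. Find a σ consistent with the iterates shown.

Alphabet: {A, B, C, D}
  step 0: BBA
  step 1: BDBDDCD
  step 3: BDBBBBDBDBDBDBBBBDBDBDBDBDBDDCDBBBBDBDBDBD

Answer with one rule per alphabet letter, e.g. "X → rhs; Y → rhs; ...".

A->DCD, B->BD, C->ADB, D->BBB

  step 0 ⇒ step 1: BBA ⇒ BD·BD·DCD
    A ↦ DCD
    B ↦ BD
    C ↦ ADB  (constrained at step 1)
    D ↦ BBB  (constrained at step 1)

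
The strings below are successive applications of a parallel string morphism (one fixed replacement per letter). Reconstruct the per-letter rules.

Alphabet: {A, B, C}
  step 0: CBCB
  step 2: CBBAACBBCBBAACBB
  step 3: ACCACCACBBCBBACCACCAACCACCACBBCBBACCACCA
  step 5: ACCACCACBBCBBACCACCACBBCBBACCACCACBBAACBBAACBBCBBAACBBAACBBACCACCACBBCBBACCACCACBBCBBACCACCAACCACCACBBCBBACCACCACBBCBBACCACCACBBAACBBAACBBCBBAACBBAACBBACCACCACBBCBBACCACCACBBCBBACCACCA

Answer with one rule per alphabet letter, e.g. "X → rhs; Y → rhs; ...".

A->CBB, B->CCA, C->A

  step 2 ⇒ step 3: CBBAACBBCBBAACBB ⇒ A·CCA·CCA·CBB·CBB·A·CCA·CCA·A·CCA·CCA·CBB·CBB·A·CCA·CCA
    A ↦ CBB
    B ↦ CCA
    C ↦ A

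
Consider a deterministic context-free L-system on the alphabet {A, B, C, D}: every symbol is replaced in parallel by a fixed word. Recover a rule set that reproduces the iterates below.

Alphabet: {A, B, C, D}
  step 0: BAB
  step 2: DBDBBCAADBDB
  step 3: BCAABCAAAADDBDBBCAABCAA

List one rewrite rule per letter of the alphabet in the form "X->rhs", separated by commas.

A->DB, B->AA, C->D, D->BC

  step 2 ⇒ step 3: DBDBBCAADBDB ⇒ BC·AA·BC·AA·AA·D·DB·DB·BC·AA·BC·AA
    A ↦ DB
    B ↦ AA
    C ↦ D
    D ↦ BC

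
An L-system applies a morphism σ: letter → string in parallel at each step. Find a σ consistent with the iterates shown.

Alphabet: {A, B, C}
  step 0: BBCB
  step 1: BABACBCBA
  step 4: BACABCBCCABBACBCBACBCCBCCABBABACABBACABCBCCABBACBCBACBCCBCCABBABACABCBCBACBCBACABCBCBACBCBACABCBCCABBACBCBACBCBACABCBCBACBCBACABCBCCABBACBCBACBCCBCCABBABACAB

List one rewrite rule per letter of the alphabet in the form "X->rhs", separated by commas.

  step 0 ⇒ step 1: BBCB ⇒ BA·BA·CBC·BA
    B ↦ BA
    C ↦ CBC
    A ↦ CAB  (constrained at step 1)

A->CAB, B->BA, C->CBC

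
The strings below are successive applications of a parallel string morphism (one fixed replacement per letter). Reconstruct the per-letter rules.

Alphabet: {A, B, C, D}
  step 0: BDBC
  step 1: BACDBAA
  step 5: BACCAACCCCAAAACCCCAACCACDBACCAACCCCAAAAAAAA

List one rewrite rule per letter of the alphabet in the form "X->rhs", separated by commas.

A->CC, B->BA, C->A, D->CD

  step 0 ⇒ step 1: BDBC ⇒ BA·CD·BA·A
    B ↦ BA
    C ↦ A
    D ↦ CD
    A ↦ CC  (constrained at step 1)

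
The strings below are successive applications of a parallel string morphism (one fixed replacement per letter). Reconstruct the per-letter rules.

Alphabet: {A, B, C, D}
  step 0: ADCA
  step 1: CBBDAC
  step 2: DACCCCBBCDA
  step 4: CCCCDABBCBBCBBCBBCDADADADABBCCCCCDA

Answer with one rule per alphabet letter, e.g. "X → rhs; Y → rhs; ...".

  step 1 ⇒ step 2: CBBDAC ⇒ DA·CC·CC·BB·C·DA
    A ↦ C
    B ↦ CC
    C ↦ DA
    D ↦ BB

A->C, B->CC, C->DA, D->BB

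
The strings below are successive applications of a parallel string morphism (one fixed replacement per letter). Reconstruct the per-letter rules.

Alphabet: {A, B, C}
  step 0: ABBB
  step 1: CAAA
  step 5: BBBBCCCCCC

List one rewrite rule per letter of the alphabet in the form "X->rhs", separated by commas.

  step 0 ⇒ step 1: ABBB ⇒ C·A·A·A
    A ↦ C
    B ↦ A
    C ↦ BB  (constrained at step 1)

A->C, B->A, C->BB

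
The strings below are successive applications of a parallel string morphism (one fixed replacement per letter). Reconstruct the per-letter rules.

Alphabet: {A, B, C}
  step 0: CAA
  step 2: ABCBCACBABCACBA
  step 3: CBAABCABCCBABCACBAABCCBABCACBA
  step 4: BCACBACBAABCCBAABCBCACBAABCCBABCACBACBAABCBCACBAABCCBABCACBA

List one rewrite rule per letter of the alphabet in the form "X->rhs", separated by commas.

A->CBA, B->A, C->BC

  step 3 ⇒ step 4: CBAABCABCCBABCACBAABCCBABCACBA ⇒ BC·A·CBA·CBA·A·BC·CBA·A·BC·BC·A·CBA·A·BC·CBA·BC·A·CBA·CBA·A·BC·BC·A·CBA·A·BC·CBA·BC·A·CBA
    A ↦ CBA
    B ↦ A
    C ↦ BC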